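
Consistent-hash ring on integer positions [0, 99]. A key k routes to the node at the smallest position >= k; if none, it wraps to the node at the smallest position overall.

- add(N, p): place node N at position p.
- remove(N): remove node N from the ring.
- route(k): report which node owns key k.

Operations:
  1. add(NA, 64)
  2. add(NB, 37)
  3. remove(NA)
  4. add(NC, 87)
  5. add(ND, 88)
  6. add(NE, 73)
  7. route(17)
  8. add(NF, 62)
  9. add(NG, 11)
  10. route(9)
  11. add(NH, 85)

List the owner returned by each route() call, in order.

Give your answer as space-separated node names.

Op 1: add NA@64 -> ring=[64:NA]
Op 2: add NB@37 -> ring=[37:NB,64:NA]
Op 3: remove NA -> ring=[37:NB]
Op 4: add NC@87 -> ring=[37:NB,87:NC]
Op 5: add ND@88 -> ring=[37:NB,87:NC,88:ND]
Op 6: add NE@73 -> ring=[37:NB,73:NE,87:NC,88:ND]
Op 7: route key 17: smallest pos >= 17 is 37 -> NB
Op 8: add NF@62 -> ring=[37:NB,62:NF,73:NE,87:NC,88:ND]
Op 9: add NG@11 -> ring=[11:NG,37:NB,62:NF,73:NE,87:NC,88:ND]
Op 10: route key 9: smallest pos >= 9 is 11 -> NG
Op 11: add NH@85 -> ring=[11:NG,37:NB,62:NF,73:NE,85:NH,87:NC,88:ND]

Answer: NB NG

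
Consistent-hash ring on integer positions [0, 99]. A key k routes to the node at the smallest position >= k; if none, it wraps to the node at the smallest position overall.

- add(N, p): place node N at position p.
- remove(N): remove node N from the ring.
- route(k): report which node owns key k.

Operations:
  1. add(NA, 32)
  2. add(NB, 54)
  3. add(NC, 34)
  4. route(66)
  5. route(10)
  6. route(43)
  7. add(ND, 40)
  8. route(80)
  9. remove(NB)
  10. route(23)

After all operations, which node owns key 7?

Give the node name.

Answer: NA

Derivation:
Op 1: add NA@32 -> ring=[32:NA]
Op 2: add NB@54 -> ring=[32:NA,54:NB]
Op 3: add NC@34 -> ring=[32:NA,34:NC,54:NB]
Op 4: route key 66: none >= 66, wrap to smallest pos 32 -> NA
Op 5: route key 10: smallest pos >= 10 is 32 -> NA
Op 6: route key 43: smallest pos >= 43 is 54 -> NB
Op 7: add ND@40 -> ring=[32:NA,34:NC,40:ND,54:NB]
Op 8: route key 80: none >= 80, wrap to smallest pos 32 -> NA
Op 9: remove NB -> ring=[32:NA,34:NC,40:ND]
Op 10: route key 23: smallest pos >= 23 is 32 -> NA
Final route key 7: smallest pos >= 7 is 32 -> NA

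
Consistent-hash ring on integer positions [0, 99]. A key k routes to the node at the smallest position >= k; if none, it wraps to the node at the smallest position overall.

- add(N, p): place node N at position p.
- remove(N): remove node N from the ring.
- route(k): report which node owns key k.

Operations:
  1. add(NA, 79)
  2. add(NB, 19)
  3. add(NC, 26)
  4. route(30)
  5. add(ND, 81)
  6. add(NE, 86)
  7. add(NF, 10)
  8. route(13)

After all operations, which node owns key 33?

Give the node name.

Answer: NA

Derivation:
Op 1: add NA@79 -> ring=[79:NA]
Op 2: add NB@19 -> ring=[19:NB,79:NA]
Op 3: add NC@26 -> ring=[19:NB,26:NC,79:NA]
Op 4: route key 30: smallest pos >= 30 is 79 -> NA
Op 5: add ND@81 -> ring=[19:NB,26:NC,79:NA,81:ND]
Op 6: add NE@86 -> ring=[19:NB,26:NC,79:NA,81:ND,86:NE]
Op 7: add NF@10 -> ring=[10:NF,19:NB,26:NC,79:NA,81:ND,86:NE]
Op 8: route key 13: smallest pos >= 13 is 19 -> NB
Final route key 33: smallest pos >= 33 is 79 -> NA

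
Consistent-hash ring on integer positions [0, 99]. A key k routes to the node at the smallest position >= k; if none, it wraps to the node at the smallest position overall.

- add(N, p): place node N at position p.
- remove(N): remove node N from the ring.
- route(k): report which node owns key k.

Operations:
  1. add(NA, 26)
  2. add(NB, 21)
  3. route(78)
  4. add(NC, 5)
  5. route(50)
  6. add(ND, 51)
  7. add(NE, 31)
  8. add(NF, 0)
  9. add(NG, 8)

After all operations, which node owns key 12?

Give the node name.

Answer: NB

Derivation:
Op 1: add NA@26 -> ring=[26:NA]
Op 2: add NB@21 -> ring=[21:NB,26:NA]
Op 3: route key 78: none >= 78, wrap to smallest pos 21 -> NB
Op 4: add NC@5 -> ring=[5:NC,21:NB,26:NA]
Op 5: route key 50: none >= 50, wrap to smallest pos 5 -> NC
Op 6: add ND@51 -> ring=[5:NC,21:NB,26:NA,51:ND]
Op 7: add NE@31 -> ring=[5:NC,21:NB,26:NA,31:NE,51:ND]
Op 8: add NF@0 -> ring=[0:NF,5:NC,21:NB,26:NA,31:NE,51:ND]
Op 9: add NG@8 -> ring=[0:NF,5:NC,8:NG,21:NB,26:NA,31:NE,51:ND]
Final route key 12: smallest pos >= 12 is 21 -> NB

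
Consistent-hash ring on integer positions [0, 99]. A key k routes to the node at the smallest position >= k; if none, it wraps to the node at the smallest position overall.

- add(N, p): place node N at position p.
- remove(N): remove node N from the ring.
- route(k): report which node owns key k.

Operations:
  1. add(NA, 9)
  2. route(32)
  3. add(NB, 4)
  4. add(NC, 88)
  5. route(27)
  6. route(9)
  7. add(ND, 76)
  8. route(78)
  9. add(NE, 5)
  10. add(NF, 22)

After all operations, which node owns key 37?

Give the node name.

Op 1: add NA@9 -> ring=[9:NA]
Op 2: route key 32: none >= 32, wrap to smallest pos 9 -> NA
Op 3: add NB@4 -> ring=[4:NB,9:NA]
Op 4: add NC@88 -> ring=[4:NB,9:NA,88:NC]
Op 5: route key 27: smallest pos >= 27 is 88 -> NC
Op 6: route key 9: smallest pos >= 9 is 9 -> NA
Op 7: add ND@76 -> ring=[4:NB,9:NA,76:ND,88:NC]
Op 8: route key 78: smallest pos >= 78 is 88 -> NC
Op 9: add NE@5 -> ring=[4:NB,5:NE,9:NA,76:ND,88:NC]
Op 10: add NF@22 -> ring=[4:NB,5:NE,9:NA,22:NF,76:ND,88:NC]
Final route key 37: smallest pos >= 37 is 76 -> ND

Answer: ND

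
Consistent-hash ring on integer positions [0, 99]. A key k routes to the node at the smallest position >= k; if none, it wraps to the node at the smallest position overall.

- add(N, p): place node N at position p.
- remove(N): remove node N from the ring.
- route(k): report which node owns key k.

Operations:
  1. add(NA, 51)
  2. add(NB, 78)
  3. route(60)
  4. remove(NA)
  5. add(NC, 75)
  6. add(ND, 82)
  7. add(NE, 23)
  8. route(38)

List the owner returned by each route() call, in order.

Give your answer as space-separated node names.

Answer: NB NC

Derivation:
Op 1: add NA@51 -> ring=[51:NA]
Op 2: add NB@78 -> ring=[51:NA,78:NB]
Op 3: route key 60: smallest pos >= 60 is 78 -> NB
Op 4: remove NA -> ring=[78:NB]
Op 5: add NC@75 -> ring=[75:NC,78:NB]
Op 6: add ND@82 -> ring=[75:NC,78:NB,82:ND]
Op 7: add NE@23 -> ring=[23:NE,75:NC,78:NB,82:ND]
Op 8: route key 38: smallest pos >= 38 is 75 -> NC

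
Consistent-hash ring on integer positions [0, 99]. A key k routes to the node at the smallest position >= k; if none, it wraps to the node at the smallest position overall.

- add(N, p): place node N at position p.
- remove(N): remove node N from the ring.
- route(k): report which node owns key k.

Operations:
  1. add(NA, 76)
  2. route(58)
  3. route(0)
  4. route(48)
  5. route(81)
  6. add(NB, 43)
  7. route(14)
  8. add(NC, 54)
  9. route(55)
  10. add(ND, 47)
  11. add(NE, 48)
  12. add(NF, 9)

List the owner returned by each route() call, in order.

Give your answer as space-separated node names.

Op 1: add NA@76 -> ring=[76:NA]
Op 2: route key 58: smallest pos >= 58 is 76 -> NA
Op 3: route key 0: smallest pos >= 0 is 76 -> NA
Op 4: route key 48: smallest pos >= 48 is 76 -> NA
Op 5: route key 81: none >= 81, wrap to smallest pos 76 -> NA
Op 6: add NB@43 -> ring=[43:NB,76:NA]
Op 7: route key 14: smallest pos >= 14 is 43 -> NB
Op 8: add NC@54 -> ring=[43:NB,54:NC,76:NA]
Op 9: route key 55: smallest pos >= 55 is 76 -> NA
Op 10: add ND@47 -> ring=[43:NB,47:ND,54:NC,76:NA]
Op 11: add NE@48 -> ring=[43:NB,47:ND,48:NE,54:NC,76:NA]
Op 12: add NF@9 -> ring=[9:NF,43:NB,47:ND,48:NE,54:NC,76:NA]

Answer: NA NA NA NA NB NA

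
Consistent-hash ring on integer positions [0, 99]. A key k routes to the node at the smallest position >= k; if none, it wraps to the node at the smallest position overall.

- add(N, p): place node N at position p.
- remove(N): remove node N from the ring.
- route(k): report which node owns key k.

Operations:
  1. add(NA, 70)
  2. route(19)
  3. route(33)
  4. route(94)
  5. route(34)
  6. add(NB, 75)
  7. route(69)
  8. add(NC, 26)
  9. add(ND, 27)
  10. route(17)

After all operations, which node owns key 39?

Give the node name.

Answer: NA

Derivation:
Op 1: add NA@70 -> ring=[70:NA]
Op 2: route key 19: smallest pos >= 19 is 70 -> NA
Op 3: route key 33: smallest pos >= 33 is 70 -> NA
Op 4: route key 94: none >= 94, wrap to smallest pos 70 -> NA
Op 5: route key 34: smallest pos >= 34 is 70 -> NA
Op 6: add NB@75 -> ring=[70:NA,75:NB]
Op 7: route key 69: smallest pos >= 69 is 70 -> NA
Op 8: add NC@26 -> ring=[26:NC,70:NA,75:NB]
Op 9: add ND@27 -> ring=[26:NC,27:ND,70:NA,75:NB]
Op 10: route key 17: smallest pos >= 17 is 26 -> NC
Final route key 39: smallest pos >= 39 is 70 -> NA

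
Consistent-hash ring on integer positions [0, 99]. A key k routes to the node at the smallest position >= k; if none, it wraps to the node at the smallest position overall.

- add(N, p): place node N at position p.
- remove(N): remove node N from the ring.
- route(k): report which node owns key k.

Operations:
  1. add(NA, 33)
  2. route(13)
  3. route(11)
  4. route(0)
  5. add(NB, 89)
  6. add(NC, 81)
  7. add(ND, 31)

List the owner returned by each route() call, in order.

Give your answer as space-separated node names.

Answer: NA NA NA

Derivation:
Op 1: add NA@33 -> ring=[33:NA]
Op 2: route key 13: smallest pos >= 13 is 33 -> NA
Op 3: route key 11: smallest pos >= 11 is 33 -> NA
Op 4: route key 0: smallest pos >= 0 is 33 -> NA
Op 5: add NB@89 -> ring=[33:NA,89:NB]
Op 6: add NC@81 -> ring=[33:NA,81:NC,89:NB]
Op 7: add ND@31 -> ring=[31:ND,33:NA,81:NC,89:NB]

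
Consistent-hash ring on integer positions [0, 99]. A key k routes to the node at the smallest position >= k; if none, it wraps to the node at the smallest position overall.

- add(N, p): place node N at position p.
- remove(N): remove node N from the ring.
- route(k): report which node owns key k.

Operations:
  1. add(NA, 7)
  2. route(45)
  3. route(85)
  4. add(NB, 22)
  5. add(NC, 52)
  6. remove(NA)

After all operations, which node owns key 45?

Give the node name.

Op 1: add NA@7 -> ring=[7:NA]
Op 2: route key 45: none >= 45, wrap to smallest pos 7 -> NA
Op 3: route key 85: none >= 85, wrap to smallest pos 7 -> NA
Op 4: add NB@22 -> ring=[7:NA,22:NB]
Op 5: add NC@52 -> ring=[7:NA,22:NB,52:NC]
Op 6: remove NA -> ring=[22:NB,52:NC]
Final route key 45: smallest pos >= 45 is 52 -> NC

Answer: NC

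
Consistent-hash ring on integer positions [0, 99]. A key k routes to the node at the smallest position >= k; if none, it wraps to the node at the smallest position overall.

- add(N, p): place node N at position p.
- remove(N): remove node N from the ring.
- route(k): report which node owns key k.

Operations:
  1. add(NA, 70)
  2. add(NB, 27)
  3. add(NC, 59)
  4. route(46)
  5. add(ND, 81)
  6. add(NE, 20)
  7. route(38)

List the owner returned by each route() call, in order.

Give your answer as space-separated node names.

Op 1: add NA@70 -> ring=[70:NA]
Op 2: add NB@27 -> ring=[27:NB,70:NA]
Op 3: add NC@59 -> ring=[27:NB,59:NC,70:NA]
Op 4: route key 46: smallest pos >= 46 is 59 -> NC
Op 5: add ND@81 -> ring=[27:NB,59:NC,70:NA,81:ND]
Op 6: add NE@20 -> ring=[20:NE,27:NB,59:NC,70:NA,81:ND]
Op 7: route key 38: smallest pos >= 38 is 59 -> NC

Answer: NC NC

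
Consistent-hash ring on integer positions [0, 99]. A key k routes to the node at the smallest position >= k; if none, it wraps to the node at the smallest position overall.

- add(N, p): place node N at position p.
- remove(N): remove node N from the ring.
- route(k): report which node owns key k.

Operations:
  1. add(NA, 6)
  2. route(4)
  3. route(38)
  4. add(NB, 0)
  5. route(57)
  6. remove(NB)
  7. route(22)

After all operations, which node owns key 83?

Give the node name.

Op 1: add NA@6 -> ring=[6:NA]
Op 2: route key 4: smallest pos >= 4 is 6 -> NA
Op 3: route key 38: none >= 38, wrap to smallest pos 6 -> NA
Op 4: add NB@0 -> ring=[0:NB,6:NA]
Op 5: route key 57: none >= 57, wrap to smallest pos 0 -> NB
Op 6: remove NB -> ring=[6:NA]
Op 7: route key 22: none >= 22, wrap to smallest pos 6 -> NA
Final route key 83: none >= 83, wrap to smallest pos 6 -> NA

Answer: NA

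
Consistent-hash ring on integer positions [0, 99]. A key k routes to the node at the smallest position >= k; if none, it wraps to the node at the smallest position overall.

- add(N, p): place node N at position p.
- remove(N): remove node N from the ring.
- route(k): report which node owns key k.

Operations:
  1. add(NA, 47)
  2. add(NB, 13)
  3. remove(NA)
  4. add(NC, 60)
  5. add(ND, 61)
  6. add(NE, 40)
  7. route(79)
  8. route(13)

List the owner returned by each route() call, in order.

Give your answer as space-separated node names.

Op 1: add NA@47 -> ring=[47:NA]
Op 2: add NB@13 -> ring=[13:NB,47:NA]
Op 3: remove NA -> ring=[13:NB]
Op 4: add NC@60 -> ring=[13:NB,60:NC]
Op 5: add ND@61 -> ring=[13:NB,60:NC,61:ND]
Op 6: add NE@40 -> ring=[13:NB,40:NE,60:NC,61:ND]
Op 7: route key 79: none >= 79, wrap to smallest pos 13 -> NB
Op 8: route key 13: smallest pos >= 13 is 13 -> NB

Answer: NB NB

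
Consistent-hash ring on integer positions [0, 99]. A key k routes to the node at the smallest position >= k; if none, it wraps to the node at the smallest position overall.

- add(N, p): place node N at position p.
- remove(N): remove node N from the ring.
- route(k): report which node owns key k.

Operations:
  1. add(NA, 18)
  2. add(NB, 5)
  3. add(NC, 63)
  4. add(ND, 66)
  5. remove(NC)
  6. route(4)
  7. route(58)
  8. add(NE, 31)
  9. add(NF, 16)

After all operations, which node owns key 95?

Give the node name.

Answer: NB

Derivation:
Op 1: add NA@18 -> ring=[18:NA]
Op 2: add NB@5 -> ring=[5:NB,18:NA]
Op 3: add NC@63 -> ring=[5:NB,18:NA,63:NC]
Op 4: add ND@66 -> ring=[5:NB,18:NA,63:NC,66:ND]
Op 5: remove NC -> ring=[5:NB,18:NA,66:ND]
Op 6: route key 4: smallest pos >= 4 is 5 -> NB
Op 7: route key 58: smallest pos >= 58 is 66 -> ND
Op 8: add NE@31 -> ring=[5:NB,18:NA,31:NE,66:ND]
Op 9: add NF@16 -> ring=[5:NB,16:NF,18:NA,31:NE,66:ND]
Final route key 95: none >= 95, wrap to smallest pos 5 -> NB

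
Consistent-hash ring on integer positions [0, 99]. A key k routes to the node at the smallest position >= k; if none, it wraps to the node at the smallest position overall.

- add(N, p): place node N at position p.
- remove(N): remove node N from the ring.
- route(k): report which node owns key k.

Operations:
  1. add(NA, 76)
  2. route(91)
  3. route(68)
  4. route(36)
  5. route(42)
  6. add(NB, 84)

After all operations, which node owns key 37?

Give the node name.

Op 1: add NA@76 -> ring=[76:NA]
Op 2: route key 91: none >= 91, wrap to smallest pos 76 -> NA
Op 3: route key 68: smallest pos >= 68 is 76 -> NA
Op 4: route key 36: smallest pos >= 36 is 76 -> NA
Op 5: route key 42: smallest pos >= 42 is 76 -> NA
Op 6: add NB@84 -> ring=[76:NA,84:NB]
Final route key 37: smallest pos >= 37 is 76 -> NA

Answer: NA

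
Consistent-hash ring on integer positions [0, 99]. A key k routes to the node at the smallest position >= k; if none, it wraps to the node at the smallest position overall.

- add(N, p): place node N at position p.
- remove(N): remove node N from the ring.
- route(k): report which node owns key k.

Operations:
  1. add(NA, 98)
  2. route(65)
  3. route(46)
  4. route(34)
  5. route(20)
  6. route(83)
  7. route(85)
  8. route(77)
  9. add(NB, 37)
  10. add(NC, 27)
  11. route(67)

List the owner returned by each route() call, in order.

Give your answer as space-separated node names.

Answer: NA NA NA NA NA NA NA NA

Derivation:
Op 1: add NA@98 -> ring=[98:NA]
Op 2: route key 65: smallest pos >= 65 is 98 -> NA
Op 3: route key 46: smallest pos >= 46 is 98 -> NA
Op 4: route key 34: smallest pos >= 34 is 98 -> NA
Op 5: route key 20: smallest pos >= 20 is 98 -> NA
Op 6: route key 83: smallest pos >= 83 is 98 -> NA
Op 7: route key 85: smallest pos >= 85 is 98 -> NA
Op 8: route key 77: smallest pos >= 77 is 98 -> NA
Op 9: add NB@37 -> ring=[37:NB,98:NA]
Op 10: add NC@27 -> ring=[27:NC,37:NB,98:NA]
Op 11: route key 67: smallest pos >= 67 is 98 -> NA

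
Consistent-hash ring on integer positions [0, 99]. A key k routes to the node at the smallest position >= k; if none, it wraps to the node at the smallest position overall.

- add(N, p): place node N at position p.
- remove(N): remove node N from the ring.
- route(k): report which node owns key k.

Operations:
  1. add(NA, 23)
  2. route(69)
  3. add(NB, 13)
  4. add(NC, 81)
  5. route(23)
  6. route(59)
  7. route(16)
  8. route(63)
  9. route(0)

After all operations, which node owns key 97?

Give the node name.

Op 1: add NA@23 -> ring=[23:NA]
Op 2: route key 69: none >= 69, wrap to smallest pos 23 -> NA
Op 3: add NB@13 -> ring=[13:NB,23:NA]
Op 4: add NC@81 -> ring=[13:NB,23:NA,81:NC]
Op 5: route key 23: smallest pos >= 23 is 23 -> NA
Op 6: route key 59: smallest pos >= 59 is 81 -> NC
Op 7: route key 16: smallest pos >= 16 is 23 -> NA
Op 8: route key 63: smallest pos >= 63 is 81 -> NC
Op 9: route key 0: smallest pos >= 0 is 13 -> NB
Final route key 97: none >= 97, wrap to smallest pos 13 -> NB

Answer: NB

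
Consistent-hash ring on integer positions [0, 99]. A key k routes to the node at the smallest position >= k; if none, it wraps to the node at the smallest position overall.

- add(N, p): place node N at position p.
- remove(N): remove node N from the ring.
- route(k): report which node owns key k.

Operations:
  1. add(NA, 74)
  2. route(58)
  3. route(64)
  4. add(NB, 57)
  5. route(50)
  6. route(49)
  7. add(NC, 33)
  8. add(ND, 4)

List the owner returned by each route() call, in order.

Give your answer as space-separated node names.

Op 1: add NA@74 -> ring=[74:NA]
Op 2: route key 58: smallest pos >= 58 is 74 -> NA
Op 3: route key 64: smallest pos >= 64 is 74 -> NA
Op 4: add NB@57 -> ring=[57:NB,74:NA]
Op 5: route key 50: smallest pos >= 50 is 57 -> NB
Op 6: route key 49: smallest pos >= 49 is 57 -> NB
Op 7: add NC@33 -> ring=[33:NC,57:NB,74:NA]
Op 8: add ND@4 -> ring=[4:ND,33:NC,57:NB,74:NA]

Answer: NA NA NB NB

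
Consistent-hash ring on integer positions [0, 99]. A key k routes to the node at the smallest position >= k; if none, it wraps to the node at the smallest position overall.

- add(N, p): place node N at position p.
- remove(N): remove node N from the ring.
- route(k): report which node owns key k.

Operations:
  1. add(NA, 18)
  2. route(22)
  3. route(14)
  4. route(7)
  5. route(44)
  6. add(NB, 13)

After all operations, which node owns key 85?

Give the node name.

Answer: NB

Derivation:
Op 1: add NA@18 -> ring=[18:NA]
Op 2: route key 22: none >= 22, wrap to smallest pos 18 -> NA
Op 3: route key 14: smallest pos >= 14 is 18 -> NA
Op 4: route key 7: smallest pos >= 7 is 18 -> NA
Op 5: route key 44: none >= 44, wrap to smallest pos 18 -> NA
Op 6: add NB@13 -> ring=[13:NB,18:NA]
Final route key 85: none >= 85, wrap to smallest pos 13 -> NB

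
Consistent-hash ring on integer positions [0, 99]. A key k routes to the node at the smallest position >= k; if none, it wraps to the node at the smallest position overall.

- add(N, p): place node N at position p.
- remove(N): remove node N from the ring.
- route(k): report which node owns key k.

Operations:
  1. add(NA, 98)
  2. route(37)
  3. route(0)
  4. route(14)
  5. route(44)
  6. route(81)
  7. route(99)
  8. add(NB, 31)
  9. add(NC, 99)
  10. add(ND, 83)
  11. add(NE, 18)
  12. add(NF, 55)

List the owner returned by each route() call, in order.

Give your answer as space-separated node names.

Answer: NA NA NA NA NA NA

Derivation:
Op 1: add NA@98 -> ring=[98:NA]
Op 2: route key 37: smallest pos >= 37 is 98 -> NA
Op 3: route key 0: smallest pos >= 0 is 98 -> NA
Op 4: route key 14: smallest pos >= 14 is 98 -> NA
Op 5: route key 44: smallest pos >= 44 is 98 -> NA
Op 6: route key 81: smallest pos >= 81 is 98 -> NA
Op 7: route key 99: none >= 99, wrap to smallest pos 98 -> NA
Op 8: add NB@31 -> ring=[31:NB,98:NA]
Op 9: add NC@99 -> ring=[31:NB,98:NA,99:NC]
Op 10: add ND@83 -> ring=[31:NB,83:ND,98:NA,99:NC]
Op 11: add NE@18 -> ring=[18:NE,31:NB,83:ND,98:NA,99:NC]
Op 12: add NF@55 -> ring=[18:NE,31:NB,55:NF,83:ND,98:NA,99:NC]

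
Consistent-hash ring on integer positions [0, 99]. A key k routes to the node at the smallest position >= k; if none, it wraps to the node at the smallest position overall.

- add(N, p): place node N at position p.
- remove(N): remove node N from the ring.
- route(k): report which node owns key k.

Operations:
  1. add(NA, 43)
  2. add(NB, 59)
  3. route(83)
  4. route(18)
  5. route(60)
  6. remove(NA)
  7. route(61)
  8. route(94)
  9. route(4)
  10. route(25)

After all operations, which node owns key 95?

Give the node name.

Answer: NB

Derivation:
Op 1: add NA@43 -> ring=[43:NA]
Op 2: add NB@59 -> ring=[43:NA,59:NB]
Op 3: route key 83: none >= 83, wrap to smallest pos 43 -> NA
Op 4: route key 18: smallest pos >= 18 is 43 -> NA
Op 5: route key 60: none >= 60, wrap to smallest pos 43 -> NA
Op 6: remove NA -> ring=[59:NB]
Op 7: route key 61: none >= 61, wrap to smallest pos 59 -> NB
Op 8: route key 94: none >= 94, wrap to smallest pos 59 -> NB
Op 9: route key 4: smallest pos >= 4 is 59 -> NB
Op 10: route key 25: smallest pos >= 25 is 59 -> NB
Final route key 95: none >= 95, wrap to smallest pos 59 -> NB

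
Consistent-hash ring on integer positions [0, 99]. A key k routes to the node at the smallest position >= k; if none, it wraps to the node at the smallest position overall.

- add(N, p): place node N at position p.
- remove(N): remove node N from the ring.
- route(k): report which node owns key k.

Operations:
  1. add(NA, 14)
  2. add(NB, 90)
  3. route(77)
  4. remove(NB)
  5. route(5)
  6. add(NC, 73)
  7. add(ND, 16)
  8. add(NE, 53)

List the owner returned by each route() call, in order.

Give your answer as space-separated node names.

Op 1: add NA@14 -> ring=[14:NA]
Op 2: add NB@90 -> ring=[14:NA,90:NB]
Op 3: route key 77: smallest pos >= 77 is 90 -> NB
Op 4: remove NB -> ring=[14:NA]
Op 5: route key 5: smallest pos >= 5 is 14 -> NA
Op 6: add NC@73 -> ring=[14:NA,73:NC]
Op 7: add ND@16 -> ring=[14:NA,16:ND,73:NC]
Op 8: add NE@53 -> ring=[14:NA,16:ND,53:NE,73:NC]

Answer: NB NA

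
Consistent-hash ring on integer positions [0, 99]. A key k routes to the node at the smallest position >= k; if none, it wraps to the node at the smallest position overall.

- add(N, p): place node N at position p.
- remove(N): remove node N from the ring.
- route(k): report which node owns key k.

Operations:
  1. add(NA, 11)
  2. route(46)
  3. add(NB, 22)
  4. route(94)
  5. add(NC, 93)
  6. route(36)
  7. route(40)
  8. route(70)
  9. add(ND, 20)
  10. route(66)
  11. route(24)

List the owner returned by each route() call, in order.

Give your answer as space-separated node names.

Op 1: add NA@11 -> ring=[11:NA]
Op 2: route key 46: none >= 46, wrap to smallest pos 11 -> NA
Op 3: add NB@22 -> ring=[11:NA,22:NB]
Op 4: route key 94: none >= 94, wrap to smallest pos 11 -> NA
Op 5: add NC@93 -> ring=[11:NA,22:NB,93:NC]
Op 6: route key 36: smallest pos >= 36 is 93 -> NC
Op 7: route key 40: smallest pos >= 40 is 93 -> NC
Op 8: route key 70: smallest pos >= 70 is 93 -> NC
Op 9: add ND@20 -> ring=[11:NA,20:ND,22:NB,93:NC]
Op 10: route key 66: smallest pos >= 66 is 93 -> NC
Op 11: route key 24: smallest pos >= 24 is 93 -> NC

Answer: NA NA NC NC NC NC NC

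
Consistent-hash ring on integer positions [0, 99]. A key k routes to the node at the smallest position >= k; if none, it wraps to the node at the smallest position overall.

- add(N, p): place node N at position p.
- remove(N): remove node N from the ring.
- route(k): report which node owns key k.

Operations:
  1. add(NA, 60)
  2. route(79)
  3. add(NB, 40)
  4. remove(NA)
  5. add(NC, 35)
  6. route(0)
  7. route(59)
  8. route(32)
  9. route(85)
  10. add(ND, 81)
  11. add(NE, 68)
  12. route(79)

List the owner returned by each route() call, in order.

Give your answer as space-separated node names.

Answer: NA NC NC NC NC ND

Derivation:
Op 1: add NA@60 -> ring=[60:NA]
Op 2: route key 79: none >= 79, wrap to smallest pos 60 -> NA
Op 3: add NB@40 -> ring=[40:NB,60:NA]
Op 4: remove NA -> ring=[40:NB]
Op 5: add NC@35 -> ring=[35:NC,40:NB]
Op 6: route key 0: smallest pos >= 0 is 35 -> NC
Op 7: route key 59: none >= 59, wrap to smallest pos 35 -> NC
Op 8: route key 32: smallest pos >= 32 is 35 -> NC
Op 9: route key 85: none >= 85, wrap to smallest pos 35 -> NC
Op 10: add ND@81 -> ring=[35:NC,40:NB,81:ND]
Op 11: add NE@68 -> ring=[35:NC,40:NB,68:NE,81:ND]
Op 12: route key 79: smallest pos >= 79 is 81 -> ND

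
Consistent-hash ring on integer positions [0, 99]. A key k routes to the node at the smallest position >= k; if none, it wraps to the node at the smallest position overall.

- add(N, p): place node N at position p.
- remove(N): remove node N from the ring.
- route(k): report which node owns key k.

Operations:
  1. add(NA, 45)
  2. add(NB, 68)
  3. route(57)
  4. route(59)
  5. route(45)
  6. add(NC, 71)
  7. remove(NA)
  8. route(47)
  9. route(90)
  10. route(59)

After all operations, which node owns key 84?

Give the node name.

Answer: NB

Derivation:
Op 1: add NA@45 -> ring=[45:NA]
Op 2: add NB@68 -> ring=[45:NA,68:NB]
Op 3: route key 57: smallest pos >= 57 is 68 -> NB
Op 4: route key 59: smallest pos >= 59 is 68 -> NB
Op 5: route key 45: smallest pos >= 45 is 45 -> NA
Op 6: add NC@71 -> ring=[45:NA,68:NB,71:NC]
Op 7: remove NA -> ring=[68:NB,71:NC]
Op 8: route key 47: smallest pos >= 47 is 68 -> NB
Op 9: route key 90: none >= 90, wrap to smallest pos 68 -> NB
Op 10: route key 59: smallest pos >= 59 is 68 -> NB
Final route key 84: none >= 84, wrap to smallest pos 68 -> NB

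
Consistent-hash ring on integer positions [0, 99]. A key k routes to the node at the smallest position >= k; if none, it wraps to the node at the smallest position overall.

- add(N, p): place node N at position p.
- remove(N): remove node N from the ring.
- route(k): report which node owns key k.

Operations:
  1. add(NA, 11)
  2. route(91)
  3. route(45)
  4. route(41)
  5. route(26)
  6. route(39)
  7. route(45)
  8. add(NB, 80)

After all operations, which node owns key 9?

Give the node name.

Op 1: add NA@11 -> ring=[11:NA]
Op 2: route key 91: none >= 91, wrap to smallest pos 11 -> NA
Op 3: route key 45: none >= 45, wrap to smallest pos 11 -> NA
Op 4: route key 41: none >= 41, wrap to smallest pos 11 -> NA
Op 5: route key 26: none >= 26, wrap to smallest pos 11 -> NA
Op 6: route key 39: none >= 39, wrap to smallest pos 11 -> NA
Op 7: route key 45: none >= 45, wrap to smallest pos 11 -> NA
Op 8: add NB@80 -> ring=[11:NA,80:NB]
Final route key 9: smallest pos >= 9 is 11 -> NA

Answer: NA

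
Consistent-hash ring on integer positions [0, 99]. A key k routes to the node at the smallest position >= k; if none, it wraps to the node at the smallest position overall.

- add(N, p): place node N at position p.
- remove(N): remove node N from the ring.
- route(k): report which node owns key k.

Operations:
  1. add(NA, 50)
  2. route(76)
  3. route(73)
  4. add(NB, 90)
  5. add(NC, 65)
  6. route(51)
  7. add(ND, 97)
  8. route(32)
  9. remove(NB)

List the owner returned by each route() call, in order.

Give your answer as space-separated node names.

Answer: NA NA NC NA

Derivation:
Op 1: add NA@50 -> ring=[50:NA]
Op 2: route key 76: none >= 76, wrap to smallest pos 50 -> NA
Op 3: route key 73: none >= 73, wrap to smallest pos 50 -> NA
Op 4: add NB@90 -> ring=[50:NA,90:NB]
Op 5: add NC@65 -> ring=[50:NA,65:NC,90:NB]
Op 6: route key 51: smallest pos >= 51 is 65 -> NC
Op 7: add ND@97 -> ring=[50:NA,65:NC,90:NB,97:ND]
Op 8: route key 32: smallest pos >= 32 is 50 -> NA
Op 9: remove NB -> ring=[50:NA,65:NC,97:ND]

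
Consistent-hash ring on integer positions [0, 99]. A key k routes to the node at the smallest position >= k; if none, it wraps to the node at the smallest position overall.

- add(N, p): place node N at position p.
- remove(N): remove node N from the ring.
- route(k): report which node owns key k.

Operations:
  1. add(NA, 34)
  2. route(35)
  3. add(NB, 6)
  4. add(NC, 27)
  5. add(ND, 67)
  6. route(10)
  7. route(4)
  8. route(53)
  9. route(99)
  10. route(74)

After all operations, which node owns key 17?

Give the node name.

Op 1: add NA@34 -> ring=[34:NA]
Op 2: route key 35: none >= 35, wrap to smallest pos 34 -> NA
Op 3: add NB@6 -> ring=[6:NB,34:NA]
Op 4: add NC@27 -> ring=[6:NB,27:NC,34:NA]
Op 5: add ND@67 -> ring=[6:NB,27:NC,34:NA,67:ND]
Op 6: route key 10: smallest pos >= 10 is 27 -> NC
Op 7: route key 4: smallest pos >= 4 is 6 -> NB
Op 8: route key 53: smallest pos >= 53 is 67 -> ND
Op 9: route key 99: none >= 99, wrap to smallest pos 6 -> NB
Op 10: route key 74: none >= 74, wrap to smallest pos 6 -> NB
Final route key 17: smallest pos >= 17 is 27 -> NC

Answer: NC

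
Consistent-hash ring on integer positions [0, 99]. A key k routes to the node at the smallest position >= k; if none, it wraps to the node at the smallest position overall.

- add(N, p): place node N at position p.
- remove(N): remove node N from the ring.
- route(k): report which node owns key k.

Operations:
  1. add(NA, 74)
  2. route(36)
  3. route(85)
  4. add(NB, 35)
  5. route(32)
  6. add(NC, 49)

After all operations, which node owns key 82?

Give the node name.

Answer: NB

Derivation:
Op 1: add NA@74 -> ring=[74:NA]
Op 2: route key 36: smallest pos >= 36 is 74 -> NA
Op 3: route key 85: none >= 85, wrap to smallest pos 74 -> NA
Op 4: add NB@35 -> ring=[35:NB,74:NA]
Op 5: route key 32: smallest pos >= 32 is 35 -> NB
Op 6: add NC@49 -> ring=[35:NB,49:NC,74:NA]
Final route key 82: none >= 82, wrap to smallest pos 35 -> NB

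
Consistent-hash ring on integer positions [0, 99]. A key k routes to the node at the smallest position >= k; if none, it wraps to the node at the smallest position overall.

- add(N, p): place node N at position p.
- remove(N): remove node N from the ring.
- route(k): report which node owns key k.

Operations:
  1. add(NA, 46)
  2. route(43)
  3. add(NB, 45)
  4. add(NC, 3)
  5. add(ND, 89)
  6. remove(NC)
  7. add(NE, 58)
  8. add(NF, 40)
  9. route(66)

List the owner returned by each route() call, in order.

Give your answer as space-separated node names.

Op 1: add NA@46 -> ring=[46:NA]
Op 2: route key 43: smallest pos >= 43 is 46 -> NA
Op 3: add NB@45 -> ring=[45:NB,46:NA]
Op 4: add NC@3 -> ring=[3:NC,45:NB,46:NA]
Op 5: add ND@89 -> ring=[3:NC,45:NB,46:NA,89:ND]
Op 6: remove NC -> ring=[45:NB,46:NA,89:ND]
Op 7: add NE@58 -> ring=[45:NB,46:NA,58:NE,89:ND]
Op 8: add NF@40 -> ring=[40:NF,45:NB,46:NA,58:NE,89:ND]
Op 9: route key 66: smallest pos >= 66 is 89 -> ND

Answer: NA ND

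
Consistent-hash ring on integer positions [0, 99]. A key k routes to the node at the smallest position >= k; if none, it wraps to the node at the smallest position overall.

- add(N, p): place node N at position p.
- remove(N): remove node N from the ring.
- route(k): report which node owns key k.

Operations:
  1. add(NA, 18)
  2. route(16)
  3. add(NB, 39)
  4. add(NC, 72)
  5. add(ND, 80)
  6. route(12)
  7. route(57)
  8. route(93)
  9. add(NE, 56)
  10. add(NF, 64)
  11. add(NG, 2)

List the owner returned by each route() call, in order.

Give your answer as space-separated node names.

Op 1: add NA@18 -> ring=[18:NA]
Op 2: route key 16: smallest pos >= 16 is 18 -> NA
Op 3: add NB@39 -> ring=[18:NA,39:NB]
Op 4: add NC@72 -> ring=[18:NA,39:NB,72:NC]
Op 5: add ND@80 -> ring=[18:NA,39:NB,72:NC,80:ND]
Op 6: route key 12: smallest pos >= 12 is 18 -> NA
Op 7: route key 57: smallest pos >= 57 is 72 -> NC
Op 8: route key 93: none >= 93, wrap to smallest pos 18 -> NA
Op 9: add NE@56 -> ring=[18:NA,39:NB,56:NE,72:NC,80:ND]
Op 10: add NF@64 -> ring=[18:NA,39:NB,56:NE,64:NF,72:NC,80:ND]
Op 11: add NG@2 -> ring=[2:NG,18:NA,39:NB,56:NE,64:NF,72:NC,80:ND]

Answer: NA NA NC NA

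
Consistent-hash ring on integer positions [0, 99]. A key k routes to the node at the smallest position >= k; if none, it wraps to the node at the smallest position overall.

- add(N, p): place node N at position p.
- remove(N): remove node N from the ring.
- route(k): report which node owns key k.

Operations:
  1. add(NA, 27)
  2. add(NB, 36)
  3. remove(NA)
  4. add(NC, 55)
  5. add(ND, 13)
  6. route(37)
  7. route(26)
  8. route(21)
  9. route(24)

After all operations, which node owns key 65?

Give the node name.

Op 1: add NA@27 -> ring=[27:NA]
Op 2: add NB@36 -> ring=[27:NA,36:NB]
Op 3: remove NA -> ring=[36:NB]
Op 4: add NC@55 -> ring=[36:NB,55:NC]
Op 5: add ND@13 -> ring=[13:ND,36:NB,55:NC]
Op 6: route key 37: smallest pos >= 37 is 55 -> NC
Op 7: route key 26: smallest pos >= 26 is 36 -> NB
Op 8: route key 21: smallest pos >= 21 is 36 -> NB
Op 9: route key 24: smallest pos >= 24 is 36 -> NB
Final route key 65: none >= 65, wrap to smallest pos 13 -> ND

Answer: ND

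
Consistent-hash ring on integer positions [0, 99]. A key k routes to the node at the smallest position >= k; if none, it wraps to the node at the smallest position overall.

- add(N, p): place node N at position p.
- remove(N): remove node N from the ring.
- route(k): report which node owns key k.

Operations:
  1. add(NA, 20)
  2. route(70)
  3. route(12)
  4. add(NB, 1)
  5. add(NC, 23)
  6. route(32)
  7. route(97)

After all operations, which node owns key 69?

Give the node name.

Op 1: add NA@20 -> ring=[20:NA]
Op 2: route key 70: none >= 70, wrap to smallest pos 20 -> NA
Op 3: route key 12: smallest pos >= 12 is 20 -> NA
Op 4: add NB@1 -> ring=[1:NB,20:NA]
Op 5: add NC@23 -> ring=[1:NB,20:NA,23:NC]
Op 6: route key 32: none >= 32, wrap to smallest pos 1 -> NB
Op 7: route key 97: none >= 97, wrap to smallest pos 1 -> NB
Final route key 69: none >= 69, wrap to smallest pos 1 -> NB

Answer: NB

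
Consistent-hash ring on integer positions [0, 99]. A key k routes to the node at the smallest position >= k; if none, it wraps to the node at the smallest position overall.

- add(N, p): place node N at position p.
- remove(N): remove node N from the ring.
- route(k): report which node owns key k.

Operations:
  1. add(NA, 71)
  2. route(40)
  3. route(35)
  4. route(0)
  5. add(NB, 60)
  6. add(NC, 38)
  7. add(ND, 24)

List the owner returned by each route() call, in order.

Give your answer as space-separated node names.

Op 1: add NA@71 -> ring=[71:NA]
Op 2: route key 40: smallest pos >= 40 is 71 -> NA
Op 3: route key 35: smallest pos >= 35 is 71 -> NA
Op 4: route key 0: smallest pos >= 0 is 71 -> NA
Op 5: add NB@60 -> ring=[60:NB,71:NA]
Op 6: add NC@38 -> ring=[38:NC,60:NB,71:NA]
Op 7: add ND@24 -> ring=[24:ND,38:NC,60:NB,71:NA]

Answer: NA NA NA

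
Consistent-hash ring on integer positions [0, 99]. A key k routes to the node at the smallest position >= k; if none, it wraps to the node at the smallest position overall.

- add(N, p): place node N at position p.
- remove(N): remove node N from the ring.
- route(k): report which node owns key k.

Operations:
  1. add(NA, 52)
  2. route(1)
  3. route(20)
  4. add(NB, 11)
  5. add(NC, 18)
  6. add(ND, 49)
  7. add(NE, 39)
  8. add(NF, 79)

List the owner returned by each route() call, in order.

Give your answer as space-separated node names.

Op 1: add NA@52 -> ring=[52:NA]
Op 2: route key 1: smallest pos >= 1 is 52 -> NA
Op 3: route key 20: smallest pos >= 20 is 52 -> NA
Op 4: add NB@11 -> ring=[11:NB,52:NA]
Op 5: add NC@18 -> ring=[11:NB,18:NC,52:NA]
Op 6: add ND@49 -> ring=[11:NB,18:NC,49:ND,52:NA]
Op 7: add NE@39 -> ring=[11:NB,18:NC,39:NE,49:ND,52:NA]
Op 8: add NF@79 -> ring=[11:NB,18:NC,39:NE,49:ND,52:NA,79:NF]

Answer: NA NA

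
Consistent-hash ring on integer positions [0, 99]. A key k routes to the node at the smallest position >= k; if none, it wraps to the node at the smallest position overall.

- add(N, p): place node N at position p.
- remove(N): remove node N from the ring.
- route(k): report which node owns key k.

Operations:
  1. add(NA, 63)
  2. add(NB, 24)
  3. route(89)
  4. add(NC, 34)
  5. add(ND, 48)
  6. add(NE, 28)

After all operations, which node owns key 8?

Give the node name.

Op 1: add NA@63 -> ring=[63:NA]
Op 2: add NB@24 -> ring=[24:NB,63:NA]
Op 3: route key 89: none >= 89, wrap to smallest pos 24 -> NB
Op 4: add NC@34 -> ring=[24:NB,34:NC,63:NA]
Op 5: add ND@48 -> ring=[24:NB,34:NC,48:ND,63:NA]
Op 6: add NE@28 -> ring=[24:NB,28:NE,34:NC,48:ND,63:NA]
Final route key 8: smallest pos >= 8 is 24 -> NB

Answer: NB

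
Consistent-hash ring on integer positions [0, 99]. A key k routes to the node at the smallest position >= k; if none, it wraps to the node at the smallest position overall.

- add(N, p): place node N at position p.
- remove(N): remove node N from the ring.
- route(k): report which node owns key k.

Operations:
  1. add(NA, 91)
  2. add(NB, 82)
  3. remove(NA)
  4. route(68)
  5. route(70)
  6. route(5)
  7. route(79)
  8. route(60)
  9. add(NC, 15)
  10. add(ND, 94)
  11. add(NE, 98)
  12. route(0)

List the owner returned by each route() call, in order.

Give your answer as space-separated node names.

Op 1: add NA@91 -> ring=[91:NA]
Op 2: add NB@82 -> ring=[82:NB,91:NA]
Op 3: remove NA -> ring=[82:NB]
Op 4: route key 68: smallest pos >= 68 is 82 -> NB
Op 5: route key 70: smallest pos >= 70 is 82 -> NB
Op 6: route key 5: smallest pos >= 5 is 82 -> NB
Op 7: route key 79: smallest pos >= 79 is 82 -> NB
Op 8: route key 60: smallest pos >= 60 is 82 -> NB
Op 9: add NC@15 -> ring=[15:NC,82:NB]
Op 10: add ND@94 -> ring=[15:NC,82:NB,94:ND]
Op 11: add NE@98 -> ring=[15:NC,82:NB,94:ND,98:NE]
Op 12: route key 0: smallest pos >= 0 is 15 -> NC

Answer: NB NB NB NB NB NC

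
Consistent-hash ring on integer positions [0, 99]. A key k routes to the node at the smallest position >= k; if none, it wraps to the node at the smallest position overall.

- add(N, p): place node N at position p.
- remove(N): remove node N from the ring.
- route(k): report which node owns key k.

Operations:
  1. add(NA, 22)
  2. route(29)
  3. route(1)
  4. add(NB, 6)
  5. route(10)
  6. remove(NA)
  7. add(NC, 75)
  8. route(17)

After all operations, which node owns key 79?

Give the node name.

Answer: NB

Derivation:
Op 1: add NA@22 -> ring=[22:NA]
Op 2: route key 29: none >= 29, wrap to smallest pos 22 -> NA
Op 3: route key 1: smallest pos >= 1 is 22 -> NA
Op 4: add NB@6 -> ring=[6:NB,22:NA]
Op 5: route key 10: smallest pos >= 10 is 22 -> NA
Op 6: remove NA -> ring=[6:NB]
Op 7: add NC@75 -> ring=[6:NB,75:NC]
Op 8: route key 17: smallest pos >= 17 is 75 -> NC
Final route key 79: none >= 79, wrap to smallest pos 6 -> NB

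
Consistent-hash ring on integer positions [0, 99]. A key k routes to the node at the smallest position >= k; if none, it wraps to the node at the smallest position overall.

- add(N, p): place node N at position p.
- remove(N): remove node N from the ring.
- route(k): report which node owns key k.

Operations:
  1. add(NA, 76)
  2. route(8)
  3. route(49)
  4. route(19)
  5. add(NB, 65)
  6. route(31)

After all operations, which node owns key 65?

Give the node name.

Answer: NB

Derivation:
Op 1: add NA@76 -> ring=[76:NA]
Op 2: route key 8: smallest pos >= 8 is 76 -> NA
Op 3: route key 49: smallest pos >= 49 is 76 -> NA
Op 4: route key 19: smallest pos >= 19 is 76 -> NA
Op 5: add NB@65 -> ring=[65:NB,76:NA]
Op 6: route key 31: smallest pos >= 31 is 65 -> NB
Final route key 65: smallest pos >= 65 is 65 -> NB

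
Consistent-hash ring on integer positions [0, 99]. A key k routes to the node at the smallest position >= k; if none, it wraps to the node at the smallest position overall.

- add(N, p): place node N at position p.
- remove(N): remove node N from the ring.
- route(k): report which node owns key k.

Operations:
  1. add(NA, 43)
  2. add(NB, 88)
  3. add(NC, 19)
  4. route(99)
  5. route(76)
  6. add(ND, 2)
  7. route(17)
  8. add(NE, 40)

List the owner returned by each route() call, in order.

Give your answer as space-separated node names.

Op 1: add NA@43 -> ring=[43:NA]
Op 2: add NB@88 -> ring=[43:NA,88:NB]
Op 3: add NC@19 -> ring=[19:NC,43:NA,88:NB]
Op 4: route key 99: none >= 99, wrap to smallest pos 19 -> NC
Op 5: route key 76: smallest pos >= 76 is 88 -> NB
Op 6: add ND@2 -> ring=[2:ND,19:NC,43:NA,88:NB]
Op 7: route key 17: smallest pos >= 17 is 19 -> NC
Op 8: add NE@40 -> ring=[2:ND,19:NC,40:NE,43:NA,88:NB]

Answer: NC NB NC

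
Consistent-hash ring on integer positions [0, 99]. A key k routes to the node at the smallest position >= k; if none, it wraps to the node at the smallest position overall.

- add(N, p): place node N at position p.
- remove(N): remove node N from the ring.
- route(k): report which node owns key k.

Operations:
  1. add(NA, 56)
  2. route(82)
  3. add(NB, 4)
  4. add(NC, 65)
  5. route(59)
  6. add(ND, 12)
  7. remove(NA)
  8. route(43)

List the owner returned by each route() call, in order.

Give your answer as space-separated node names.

Op 1: add NA@56 -> ring=[56:NA]
Op 2: route key 82: none >= 82, wrap to smallest pos 56 -> NA
Op 3: add NB@4 -> ring=[4:NB,56:NA]
Op 4: add NC@65 -> ring=[4:NB,56:NA,65:NC]
Op 5: route key 59: smallest pos >= 59 is 65 -> NC
Op 6: add ND@12 -> ring=[4:NB,12:ND,56:NA,65:NC]
Op 7: remove NA -> ring=[4:NB,12:ND,65:NC]
Op 8: route key 43: smallest pos >= 43 is 65 -> NC

Answer: NA NC NC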